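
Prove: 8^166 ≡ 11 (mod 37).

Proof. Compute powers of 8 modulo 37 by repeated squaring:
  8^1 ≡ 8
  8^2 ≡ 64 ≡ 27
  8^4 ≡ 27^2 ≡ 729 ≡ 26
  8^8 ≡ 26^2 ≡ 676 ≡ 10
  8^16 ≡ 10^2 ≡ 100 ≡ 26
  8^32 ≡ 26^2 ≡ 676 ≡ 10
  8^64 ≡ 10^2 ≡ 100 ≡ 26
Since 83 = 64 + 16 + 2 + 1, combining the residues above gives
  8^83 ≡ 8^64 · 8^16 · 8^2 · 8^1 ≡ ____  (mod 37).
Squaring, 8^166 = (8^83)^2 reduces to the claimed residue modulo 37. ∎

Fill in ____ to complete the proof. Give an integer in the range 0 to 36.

Multiply the listed residues: 26 · 26 · 27 · 8 = 676 → 18252 → 146016.
Reducing modulo 37: 146016 = 3946·37 + 14, so 8^83 ≡ 14.

14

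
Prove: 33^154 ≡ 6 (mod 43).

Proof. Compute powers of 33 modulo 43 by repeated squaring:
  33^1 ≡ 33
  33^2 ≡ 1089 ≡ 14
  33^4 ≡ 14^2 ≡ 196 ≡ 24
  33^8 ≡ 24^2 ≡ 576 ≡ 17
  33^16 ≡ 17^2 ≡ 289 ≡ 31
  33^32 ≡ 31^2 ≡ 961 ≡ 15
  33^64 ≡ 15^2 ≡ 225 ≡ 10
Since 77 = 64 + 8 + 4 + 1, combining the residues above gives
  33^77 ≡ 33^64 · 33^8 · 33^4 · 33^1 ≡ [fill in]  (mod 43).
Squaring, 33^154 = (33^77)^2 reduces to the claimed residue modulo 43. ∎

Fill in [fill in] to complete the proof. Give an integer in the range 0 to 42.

7

Multiply the listed residues: 10 · 17 · 24 · 33 = 170 → 4080 → 134640.
Reducing modulo 43: 134640 = 3131·43 + 7, so 33^77 ≡ 7.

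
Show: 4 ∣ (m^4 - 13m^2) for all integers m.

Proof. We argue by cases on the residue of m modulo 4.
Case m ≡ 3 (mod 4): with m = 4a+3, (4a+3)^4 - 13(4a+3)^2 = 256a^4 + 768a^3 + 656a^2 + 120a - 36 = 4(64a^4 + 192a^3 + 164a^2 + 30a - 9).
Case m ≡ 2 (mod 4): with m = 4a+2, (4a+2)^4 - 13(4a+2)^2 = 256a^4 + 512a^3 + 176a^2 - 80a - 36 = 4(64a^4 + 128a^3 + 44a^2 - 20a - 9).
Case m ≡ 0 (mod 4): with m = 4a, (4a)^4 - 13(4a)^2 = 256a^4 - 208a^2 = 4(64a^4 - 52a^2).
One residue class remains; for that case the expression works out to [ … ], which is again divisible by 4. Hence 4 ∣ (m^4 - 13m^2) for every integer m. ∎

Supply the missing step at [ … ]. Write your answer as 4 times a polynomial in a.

Only m ≡ 1 (mod 4) is unaccounted for. Put m = 4a+1:
(4a+1)^4 - 13(4a+1)^2 expands to 256a^4 + 256a^3 - 112a^2 - 88a - 12,
and factoring out 4 leaves 4(64a^4 + 64a^3 - 28a^2 - 22a - 3).

4(64a^4 + 64a^3 - 28a^2 - 22a - 3)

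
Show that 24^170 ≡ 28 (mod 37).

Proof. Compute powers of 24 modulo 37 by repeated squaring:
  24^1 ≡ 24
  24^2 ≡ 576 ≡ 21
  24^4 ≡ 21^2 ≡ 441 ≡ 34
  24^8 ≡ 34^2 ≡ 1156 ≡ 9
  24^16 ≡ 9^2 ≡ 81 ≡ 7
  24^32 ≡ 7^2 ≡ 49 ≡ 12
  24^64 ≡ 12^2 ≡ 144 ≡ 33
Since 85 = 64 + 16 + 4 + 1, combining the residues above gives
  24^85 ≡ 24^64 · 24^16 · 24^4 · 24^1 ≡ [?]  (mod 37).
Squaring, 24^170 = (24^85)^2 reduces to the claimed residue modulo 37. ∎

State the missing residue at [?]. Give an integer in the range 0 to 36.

18

24^64 · 24^16 · 24^4 · 24^1 ≡ 33 · 7 · 34 · 24 = 188496.
188496 mod 37 = 18, so 24^85 ≡ 18 (mod 37).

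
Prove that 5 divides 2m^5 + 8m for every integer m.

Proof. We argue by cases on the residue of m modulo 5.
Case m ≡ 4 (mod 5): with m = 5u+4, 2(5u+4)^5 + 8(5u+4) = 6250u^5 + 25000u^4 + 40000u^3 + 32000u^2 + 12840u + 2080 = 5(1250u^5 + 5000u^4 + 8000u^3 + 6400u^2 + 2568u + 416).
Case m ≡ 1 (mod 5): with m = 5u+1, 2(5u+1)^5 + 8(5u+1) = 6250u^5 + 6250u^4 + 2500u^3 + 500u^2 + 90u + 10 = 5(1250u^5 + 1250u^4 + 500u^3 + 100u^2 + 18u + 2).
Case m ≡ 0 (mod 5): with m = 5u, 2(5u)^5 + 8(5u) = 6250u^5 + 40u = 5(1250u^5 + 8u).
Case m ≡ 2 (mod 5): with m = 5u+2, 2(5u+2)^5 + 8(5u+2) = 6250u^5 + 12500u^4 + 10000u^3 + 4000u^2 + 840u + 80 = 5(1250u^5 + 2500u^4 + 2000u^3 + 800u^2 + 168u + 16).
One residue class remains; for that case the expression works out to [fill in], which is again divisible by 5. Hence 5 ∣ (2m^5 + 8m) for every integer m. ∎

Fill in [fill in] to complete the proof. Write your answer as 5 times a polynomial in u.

5(1250u^5 + 3750u^4 + 4500u^3 + 2700u^2 + 818u + 102)

Only m ≡ 3 (mod 5) is unaccounted for. Put m = 5u+3:
2(5u+3)^5 + 8(5u+3) expands to 6250u^5 + 18750u^4 + 22500u^3 + 13500u^2 + 4090u + 510,
and factoring out 5 leaves 5(1250u^5 + 3750u^4 + 4500u^3 + 2700u^2 + 818u + 102).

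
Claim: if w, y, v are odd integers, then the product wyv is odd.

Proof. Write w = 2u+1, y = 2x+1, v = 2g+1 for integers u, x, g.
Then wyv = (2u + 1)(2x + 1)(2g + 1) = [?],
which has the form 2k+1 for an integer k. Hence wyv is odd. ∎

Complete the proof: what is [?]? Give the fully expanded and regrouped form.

(2u + 1)(2x + 1)(2g + 1) = 8gux + 4gu + 4gx + 2g + 4ux + 2u + 2x + 1
= 2(4gux + 2gu + 2gx + g + 2ux + u + x) + 1.
Since 4gux + 2gu + 2gx + g + 2ux + u + x is an integer, the product is of the form 2k+1 for an integer k.

2(4gux + 2gu + 2gx + g + 2ux + u + x) + 1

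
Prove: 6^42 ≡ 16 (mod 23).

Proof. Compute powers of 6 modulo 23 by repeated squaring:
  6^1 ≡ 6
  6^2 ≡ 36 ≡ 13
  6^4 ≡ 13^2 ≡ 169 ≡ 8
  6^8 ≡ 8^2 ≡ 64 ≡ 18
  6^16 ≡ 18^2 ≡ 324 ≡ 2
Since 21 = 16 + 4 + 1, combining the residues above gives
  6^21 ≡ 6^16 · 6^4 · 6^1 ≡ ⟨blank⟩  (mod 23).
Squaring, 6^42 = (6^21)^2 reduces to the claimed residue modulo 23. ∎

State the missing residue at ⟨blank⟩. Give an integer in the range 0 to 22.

4

Multiply the listed residues: 2 · 8 · 6 = 16 → 96.
Reducing modulo 23: 96 = 4·23 + 4, so 6^21 ≡ 4.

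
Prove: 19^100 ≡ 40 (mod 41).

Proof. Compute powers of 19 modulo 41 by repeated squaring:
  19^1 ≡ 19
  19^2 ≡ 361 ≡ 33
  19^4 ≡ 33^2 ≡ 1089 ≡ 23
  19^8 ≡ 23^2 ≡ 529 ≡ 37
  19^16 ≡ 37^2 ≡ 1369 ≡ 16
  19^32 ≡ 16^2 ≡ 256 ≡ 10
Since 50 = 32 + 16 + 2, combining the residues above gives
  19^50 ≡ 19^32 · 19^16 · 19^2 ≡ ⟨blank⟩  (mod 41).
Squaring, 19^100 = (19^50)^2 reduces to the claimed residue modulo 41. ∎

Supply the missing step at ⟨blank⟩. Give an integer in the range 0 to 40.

19^32 · 19^16 · 19^2 ≡ 10 · 16 · 33 = 5280.
5280 mod 41 = 32, so 19^50 ≡ 32 (mod 41).

32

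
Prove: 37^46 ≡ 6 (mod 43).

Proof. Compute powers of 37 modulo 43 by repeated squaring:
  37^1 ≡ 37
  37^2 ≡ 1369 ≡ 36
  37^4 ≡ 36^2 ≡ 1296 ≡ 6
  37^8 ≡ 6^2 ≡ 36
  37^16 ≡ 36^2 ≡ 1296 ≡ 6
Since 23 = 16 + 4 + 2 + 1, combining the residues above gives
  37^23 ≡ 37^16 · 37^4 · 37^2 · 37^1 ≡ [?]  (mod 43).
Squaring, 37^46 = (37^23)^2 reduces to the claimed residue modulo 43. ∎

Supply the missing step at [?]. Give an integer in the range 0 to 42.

Multiply the listed residues: 6 · 6 · 36 · 37 = 36 → 1296 → 47952.
Reducing modulo 43: 47952 = 1115·43 + 7, so 37^23 ≡ 7.

7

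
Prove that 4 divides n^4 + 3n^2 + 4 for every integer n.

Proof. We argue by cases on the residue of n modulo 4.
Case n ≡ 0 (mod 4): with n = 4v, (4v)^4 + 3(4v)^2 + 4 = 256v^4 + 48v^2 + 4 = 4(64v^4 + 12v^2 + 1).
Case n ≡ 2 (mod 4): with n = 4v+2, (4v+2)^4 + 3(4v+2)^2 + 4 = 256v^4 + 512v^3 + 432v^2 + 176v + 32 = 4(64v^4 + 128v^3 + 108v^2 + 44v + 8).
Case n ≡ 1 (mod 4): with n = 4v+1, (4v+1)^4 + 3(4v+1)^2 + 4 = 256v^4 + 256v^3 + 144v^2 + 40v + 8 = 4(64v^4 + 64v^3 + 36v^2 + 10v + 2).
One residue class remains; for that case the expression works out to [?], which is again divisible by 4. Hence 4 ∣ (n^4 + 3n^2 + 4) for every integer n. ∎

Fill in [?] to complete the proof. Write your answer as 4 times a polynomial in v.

The residues treated are {0, 2, 1}, so the missing case is n ≡ 3 (mod 4); write n = 4v+3.
Then (4v+3)^4 + 3(4v+3)^2 + 4 = 256v^4 + 768v^3 + 912v^2 + 504v + 112 = 4(64v^4 + 192v^3 + 228v^2 + 126v + 28).

4(64v^4 + 192v^3 + 228v^2 + 126v + 28)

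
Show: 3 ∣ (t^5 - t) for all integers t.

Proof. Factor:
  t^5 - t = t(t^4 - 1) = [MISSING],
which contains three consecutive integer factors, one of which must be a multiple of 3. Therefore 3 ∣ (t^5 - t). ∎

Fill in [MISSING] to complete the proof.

(t - 1)t(t + 1)(t^2 + 1)

t^4 - 1 = (t^2 - 1)(t^2 + 1), and t^2 - 1 = (t-1)(t+1).
So t(t^4 - 1) = (t - 1)t(t + 1)(t^2 + 1).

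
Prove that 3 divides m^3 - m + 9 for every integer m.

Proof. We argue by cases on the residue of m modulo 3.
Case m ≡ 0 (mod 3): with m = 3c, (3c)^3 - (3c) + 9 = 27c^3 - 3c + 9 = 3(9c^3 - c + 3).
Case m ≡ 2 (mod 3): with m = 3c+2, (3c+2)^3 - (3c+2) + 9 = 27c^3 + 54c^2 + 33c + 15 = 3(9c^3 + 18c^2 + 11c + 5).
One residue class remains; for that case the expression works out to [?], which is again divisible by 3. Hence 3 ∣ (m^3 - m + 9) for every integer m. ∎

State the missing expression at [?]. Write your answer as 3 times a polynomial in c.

The residues treated are {0, 2}, so the missing case is m ≡ 1 (mod 3); write m = 3c+1.
Then (3c+1)^3 - (3c+1) + 9 = 27c^3 + 27c^2 + 6c + 9 = 3(9c^3 + 9c^2 + 2c + 3).

3(9c^3 + 9c^2 + 2c + 3)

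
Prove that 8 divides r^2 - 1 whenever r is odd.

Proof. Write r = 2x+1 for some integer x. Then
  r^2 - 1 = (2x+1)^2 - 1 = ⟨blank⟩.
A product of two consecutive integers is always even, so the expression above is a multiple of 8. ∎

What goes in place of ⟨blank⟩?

(2x+1)^2 - 1 = 4x^2 + 4x + 1 - 1 = 4x^2 + 4x = 4x(x+1).
Since x and x+1 are consecutive, x(x+1) is even, and 4·(even) is a multiple of 8.

4x(x + 1)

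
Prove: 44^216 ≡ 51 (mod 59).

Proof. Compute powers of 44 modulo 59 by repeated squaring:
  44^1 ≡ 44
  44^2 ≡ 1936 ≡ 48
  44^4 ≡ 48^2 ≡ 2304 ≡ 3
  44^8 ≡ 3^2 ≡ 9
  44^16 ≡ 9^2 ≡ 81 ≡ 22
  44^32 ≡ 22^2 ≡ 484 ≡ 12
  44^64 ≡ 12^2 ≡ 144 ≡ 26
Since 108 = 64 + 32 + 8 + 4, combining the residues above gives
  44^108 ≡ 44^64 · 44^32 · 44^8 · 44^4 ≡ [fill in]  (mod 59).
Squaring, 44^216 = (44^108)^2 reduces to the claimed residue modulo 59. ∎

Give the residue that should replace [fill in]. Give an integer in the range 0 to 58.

46

44^64 · 44^32 · 44^8 · 44^4 ≡ 26 · 12 · 9 · 3 = 8424.
8424 mod 59 = 46, so 44^108 ≡ 46 (mod 59).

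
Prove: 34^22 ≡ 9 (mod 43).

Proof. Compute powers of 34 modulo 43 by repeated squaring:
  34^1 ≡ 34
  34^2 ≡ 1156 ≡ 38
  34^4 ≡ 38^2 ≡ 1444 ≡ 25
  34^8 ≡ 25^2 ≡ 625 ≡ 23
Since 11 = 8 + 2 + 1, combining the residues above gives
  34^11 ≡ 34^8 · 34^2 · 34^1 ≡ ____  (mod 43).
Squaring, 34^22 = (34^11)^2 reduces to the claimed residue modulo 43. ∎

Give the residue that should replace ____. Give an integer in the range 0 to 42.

3

34^8 · 34^2 · 34^1 ≡ 23 · 38 · 34 = 29716.
29716 mod 43 = 3, so 34^11 ≡ 3 (mod 43).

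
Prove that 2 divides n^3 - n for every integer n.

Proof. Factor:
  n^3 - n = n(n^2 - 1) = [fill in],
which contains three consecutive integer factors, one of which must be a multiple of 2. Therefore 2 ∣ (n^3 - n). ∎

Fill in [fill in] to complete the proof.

(n - 1)n(n + 1)

n(n^2 - 1) = n(n - 1)(n + 1) = (n - 1)n(n + 1).
These three factors are consecutive integers, so their product is divisible by 2.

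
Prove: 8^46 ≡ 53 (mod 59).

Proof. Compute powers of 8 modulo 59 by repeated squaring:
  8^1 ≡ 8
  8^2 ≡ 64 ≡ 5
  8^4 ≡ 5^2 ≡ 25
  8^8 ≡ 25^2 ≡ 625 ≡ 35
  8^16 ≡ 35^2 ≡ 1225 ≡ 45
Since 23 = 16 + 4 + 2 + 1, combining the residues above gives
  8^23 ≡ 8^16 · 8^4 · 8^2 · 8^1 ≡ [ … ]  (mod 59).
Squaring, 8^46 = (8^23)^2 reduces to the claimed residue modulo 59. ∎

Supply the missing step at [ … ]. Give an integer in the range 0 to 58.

Multiply the listed residues: 45 · 25 · 5 · 8 = 1125 → 5625 → 45000.
Reducing modulo 59: 45000 = 762·59 + 42, so 8^23 ≡ 42.

42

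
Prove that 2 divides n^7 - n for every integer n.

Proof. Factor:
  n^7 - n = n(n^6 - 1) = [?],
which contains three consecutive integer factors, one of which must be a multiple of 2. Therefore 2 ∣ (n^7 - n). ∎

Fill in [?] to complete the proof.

n^6 - 1 = (n^2 - 1)(n^4 + n^2 + 1), and n^2 - 1 = (n-1)(n+1).
So n(n^6 - 1) = (n - 1)n(n + 1)(n^4 + n^2 + 1).

(n - 1)n(n + 1)(n^4 + n^2 + 1)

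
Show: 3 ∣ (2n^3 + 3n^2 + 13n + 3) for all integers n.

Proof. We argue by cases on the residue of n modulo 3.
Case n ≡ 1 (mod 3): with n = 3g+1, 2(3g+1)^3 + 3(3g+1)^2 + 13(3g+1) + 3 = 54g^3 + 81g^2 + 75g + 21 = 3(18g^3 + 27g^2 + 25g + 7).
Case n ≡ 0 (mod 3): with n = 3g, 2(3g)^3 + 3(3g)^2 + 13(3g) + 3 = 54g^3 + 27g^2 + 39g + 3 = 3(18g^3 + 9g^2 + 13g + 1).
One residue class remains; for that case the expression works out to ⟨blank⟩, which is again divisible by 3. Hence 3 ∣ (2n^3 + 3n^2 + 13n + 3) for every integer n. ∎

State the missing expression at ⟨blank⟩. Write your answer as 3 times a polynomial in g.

3(18g^3 + 45g^2 + 49g + 19)

Only n ≡ 2 (mod 3) is unaccounted for. Put n = 3g+2:
2(3g+2)^3 + 3(3g+2)^2 + 13(3g+2) + 3 expands to 54g^3 + 135g^2 + 147g + 57,
and factoring out 3 leaves 3(18g^3 + 45g^2 + 49g + 19).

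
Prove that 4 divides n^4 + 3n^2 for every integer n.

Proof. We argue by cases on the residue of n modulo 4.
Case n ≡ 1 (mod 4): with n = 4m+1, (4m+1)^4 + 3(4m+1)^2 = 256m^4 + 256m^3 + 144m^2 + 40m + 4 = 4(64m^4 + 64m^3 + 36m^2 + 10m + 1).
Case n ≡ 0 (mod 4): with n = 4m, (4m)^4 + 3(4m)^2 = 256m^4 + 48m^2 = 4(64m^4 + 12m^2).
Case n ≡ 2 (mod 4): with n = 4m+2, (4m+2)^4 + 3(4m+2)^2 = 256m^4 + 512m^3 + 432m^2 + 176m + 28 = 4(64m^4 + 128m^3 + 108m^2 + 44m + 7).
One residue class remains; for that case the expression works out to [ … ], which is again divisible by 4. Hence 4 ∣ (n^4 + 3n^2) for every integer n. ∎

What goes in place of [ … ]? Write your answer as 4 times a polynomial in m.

4(64m^4 + 192m^3 + 228m^2 + 126m + 27)

Only n ≡ 3 (mod 4) is unaccounted for. Put n = 4m+3:
(4m+3)^4 + 3(4m+3)^2 expands to 256m^4 + 768m^3 + 912m^2 + 504m + 108,
and factoring out 4 leaves 4(64m^4 + 192m^3 + 228m^2 + 126m + 27).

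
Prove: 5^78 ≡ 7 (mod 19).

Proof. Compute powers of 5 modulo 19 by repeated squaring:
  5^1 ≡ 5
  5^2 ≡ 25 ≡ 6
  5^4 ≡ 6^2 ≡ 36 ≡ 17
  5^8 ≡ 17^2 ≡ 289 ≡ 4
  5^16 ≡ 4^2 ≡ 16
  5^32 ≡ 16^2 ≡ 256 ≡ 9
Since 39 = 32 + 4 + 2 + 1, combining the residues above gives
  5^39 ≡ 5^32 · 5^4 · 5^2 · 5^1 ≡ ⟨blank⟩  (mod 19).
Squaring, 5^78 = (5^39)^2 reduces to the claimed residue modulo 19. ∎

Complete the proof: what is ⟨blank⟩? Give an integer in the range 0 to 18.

11

Multiply the listed residues: 9 · 17 · 6 · 5 = 153 → 918 → 4590.
Reducing modulo 19: 4590 = 241·19 + 11, so 5^39 ≡ 11.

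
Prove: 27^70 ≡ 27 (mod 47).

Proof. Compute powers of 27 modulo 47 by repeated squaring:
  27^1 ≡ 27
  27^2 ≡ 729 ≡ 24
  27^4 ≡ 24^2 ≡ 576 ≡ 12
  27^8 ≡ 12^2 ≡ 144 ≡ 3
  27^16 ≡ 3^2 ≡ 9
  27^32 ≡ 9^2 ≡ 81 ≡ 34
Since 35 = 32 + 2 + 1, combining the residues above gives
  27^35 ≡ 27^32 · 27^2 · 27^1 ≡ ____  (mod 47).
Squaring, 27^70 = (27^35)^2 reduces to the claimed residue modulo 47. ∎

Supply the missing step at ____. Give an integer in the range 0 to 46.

36

Multiply the listed residues: 34 · 24 · 27 = 816 → 22032.
Reducing modulo 47: 22032 = 468·47 + 36, so 27^35 ≡ 36.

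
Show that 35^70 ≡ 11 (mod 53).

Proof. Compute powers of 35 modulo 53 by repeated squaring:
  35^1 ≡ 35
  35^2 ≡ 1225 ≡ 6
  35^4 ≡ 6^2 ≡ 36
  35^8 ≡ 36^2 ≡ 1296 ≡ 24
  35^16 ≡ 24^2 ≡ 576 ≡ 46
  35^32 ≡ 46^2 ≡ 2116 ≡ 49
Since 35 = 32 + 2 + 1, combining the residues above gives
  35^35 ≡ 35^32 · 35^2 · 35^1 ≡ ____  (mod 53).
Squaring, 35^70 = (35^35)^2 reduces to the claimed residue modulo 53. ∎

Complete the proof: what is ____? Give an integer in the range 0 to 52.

Multiply the listed residues: 49 · 6 · 35 = 294 → 10290.
Reducing modulo 53: 10290 = 194·53 + 8, so 35^35 ≡ 8.

8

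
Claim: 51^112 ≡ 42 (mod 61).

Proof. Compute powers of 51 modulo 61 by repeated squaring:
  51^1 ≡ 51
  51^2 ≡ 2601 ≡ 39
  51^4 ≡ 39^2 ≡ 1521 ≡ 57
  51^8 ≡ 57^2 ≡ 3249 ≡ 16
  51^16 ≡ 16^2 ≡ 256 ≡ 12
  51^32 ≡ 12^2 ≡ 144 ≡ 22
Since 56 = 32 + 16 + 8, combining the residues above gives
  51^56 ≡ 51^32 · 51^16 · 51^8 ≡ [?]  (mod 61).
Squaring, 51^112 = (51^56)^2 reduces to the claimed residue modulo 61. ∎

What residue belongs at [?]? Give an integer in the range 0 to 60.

15

Multiply the listed residues: 22 · 12 · 16 = 264 → 4224.
Reducing modulo 61: 4224 = 69·61 + 15, so 51^56 ≡ 15.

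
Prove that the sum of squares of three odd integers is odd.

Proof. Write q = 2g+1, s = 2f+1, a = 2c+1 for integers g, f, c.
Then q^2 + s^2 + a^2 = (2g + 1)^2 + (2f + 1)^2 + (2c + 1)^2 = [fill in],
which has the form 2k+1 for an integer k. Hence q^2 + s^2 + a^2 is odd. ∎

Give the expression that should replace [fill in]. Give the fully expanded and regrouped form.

2(2c^2 + 2c + 2f^2 + 2f + 2g^2 + 2g + 1) + 1

Expanding: (2g + 1)^2 + (2f + 1)^2 + (2c + 1)^2 = 4c^2 + 4c + 4f^2 + 4f + 4g^2 + 4g + 3.
Every term except the constant is even, so this is 2(2c^2 + 2c + 2f^2 + 2f + 2g^2 + 2g + 1) + 1,
and 2c^2 + 2c + 2f^2 + 2f + 2g^2 + 2g + 1 ∈ ℤ gives the required form.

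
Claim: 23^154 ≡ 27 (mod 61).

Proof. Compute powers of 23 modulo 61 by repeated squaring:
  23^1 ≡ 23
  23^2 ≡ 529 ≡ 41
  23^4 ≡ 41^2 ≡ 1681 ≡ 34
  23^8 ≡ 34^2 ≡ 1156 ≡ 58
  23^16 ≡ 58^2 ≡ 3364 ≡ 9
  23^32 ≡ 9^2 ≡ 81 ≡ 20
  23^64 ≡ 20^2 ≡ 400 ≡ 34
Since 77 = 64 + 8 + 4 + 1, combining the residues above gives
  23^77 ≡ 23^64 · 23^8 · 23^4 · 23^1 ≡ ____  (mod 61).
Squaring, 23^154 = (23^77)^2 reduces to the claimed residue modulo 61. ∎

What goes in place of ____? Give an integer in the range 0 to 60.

Multiply the listed residues: 34 · 58 · 34 · 23 = 1972 → 67048 → 1542104.
Reducing modulo 61: 1542104 = 25280·61 + 24, so 23^77 ≡ 24.

24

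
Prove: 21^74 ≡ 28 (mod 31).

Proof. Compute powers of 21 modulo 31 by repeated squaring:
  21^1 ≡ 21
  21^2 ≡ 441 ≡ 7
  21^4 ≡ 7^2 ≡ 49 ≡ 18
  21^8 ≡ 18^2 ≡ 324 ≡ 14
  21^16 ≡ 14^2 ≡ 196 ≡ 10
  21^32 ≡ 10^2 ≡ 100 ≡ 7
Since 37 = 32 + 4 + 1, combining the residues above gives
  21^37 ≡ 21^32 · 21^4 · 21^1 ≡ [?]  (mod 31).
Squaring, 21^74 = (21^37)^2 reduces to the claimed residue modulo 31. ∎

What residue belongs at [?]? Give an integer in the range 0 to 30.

21^32 · 21^4 · 21^1 ≡ 7 · 18 · 21 = 2646.
2646 mod 31 = 11, so 21^37 ≡ 11 (mod 31).

11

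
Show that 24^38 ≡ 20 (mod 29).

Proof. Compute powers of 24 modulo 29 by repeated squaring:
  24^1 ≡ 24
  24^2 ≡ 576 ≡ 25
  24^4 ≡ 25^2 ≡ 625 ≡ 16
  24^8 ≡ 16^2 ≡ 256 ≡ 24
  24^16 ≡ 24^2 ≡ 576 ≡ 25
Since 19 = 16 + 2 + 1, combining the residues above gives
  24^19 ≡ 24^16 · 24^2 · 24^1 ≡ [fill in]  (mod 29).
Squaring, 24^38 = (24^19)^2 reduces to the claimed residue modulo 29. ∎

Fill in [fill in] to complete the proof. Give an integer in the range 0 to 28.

24^16 · 24^2 · 24^1 ≡ 25 · 25 · 24 = 15000.
15000 mod 29 = 7, so 24^19 ≡ 7 (mod 29).

7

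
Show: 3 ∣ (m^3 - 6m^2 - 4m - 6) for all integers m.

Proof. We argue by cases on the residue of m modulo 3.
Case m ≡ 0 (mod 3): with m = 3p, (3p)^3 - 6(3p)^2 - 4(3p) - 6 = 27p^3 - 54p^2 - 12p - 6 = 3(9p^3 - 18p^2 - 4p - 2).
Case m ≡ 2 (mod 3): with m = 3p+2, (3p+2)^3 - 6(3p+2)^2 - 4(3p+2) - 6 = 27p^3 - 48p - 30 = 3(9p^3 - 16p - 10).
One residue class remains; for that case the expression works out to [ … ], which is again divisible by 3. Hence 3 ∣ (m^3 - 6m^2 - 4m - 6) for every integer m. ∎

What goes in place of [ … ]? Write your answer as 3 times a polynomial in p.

Only m ≡ 1 (mod 3) is unaccounted for. Put m = 3p+1:
(3p+1)^3 - 6(3p+1)^2 - 4(3p+1) - 6 expands to 27p^3 - 27p^2 - 39p - 15,
and factoring out 3 leaves 3(9p^3 - 9p^2 - 13p - 5).

3(9p^3 - 9p^2 - 13p - 5)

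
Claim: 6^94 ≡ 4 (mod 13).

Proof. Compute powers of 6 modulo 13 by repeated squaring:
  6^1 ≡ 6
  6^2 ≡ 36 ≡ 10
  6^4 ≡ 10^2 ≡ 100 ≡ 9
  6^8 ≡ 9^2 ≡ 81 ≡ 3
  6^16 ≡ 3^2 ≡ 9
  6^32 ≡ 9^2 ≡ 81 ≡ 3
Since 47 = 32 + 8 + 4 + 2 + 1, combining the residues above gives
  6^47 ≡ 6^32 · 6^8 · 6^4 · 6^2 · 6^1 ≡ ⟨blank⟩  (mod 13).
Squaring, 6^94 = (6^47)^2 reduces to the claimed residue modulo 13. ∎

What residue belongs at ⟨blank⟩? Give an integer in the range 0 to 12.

6^32 · 6^8 · 6^4 · 6^2 · 6^1 ≡ 3 · 3 · 9 · 10 · 6 = 4860.
4860 mod 13 = 11, so 6^47 ≡ 11 (mod 13).

11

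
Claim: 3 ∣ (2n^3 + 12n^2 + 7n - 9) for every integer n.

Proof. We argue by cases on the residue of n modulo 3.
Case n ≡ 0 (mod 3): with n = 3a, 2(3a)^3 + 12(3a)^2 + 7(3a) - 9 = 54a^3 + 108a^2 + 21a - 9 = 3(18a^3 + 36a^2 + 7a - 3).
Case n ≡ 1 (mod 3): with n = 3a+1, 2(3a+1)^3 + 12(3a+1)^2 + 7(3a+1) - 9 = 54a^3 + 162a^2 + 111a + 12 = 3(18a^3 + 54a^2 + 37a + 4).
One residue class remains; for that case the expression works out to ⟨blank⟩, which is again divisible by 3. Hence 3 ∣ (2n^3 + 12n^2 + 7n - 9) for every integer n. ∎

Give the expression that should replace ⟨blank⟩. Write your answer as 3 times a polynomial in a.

3(18a^3 + 72a^2 + 79a + 23)

Only n ≡ 2 (mod 3) is unaccounted for. Put n = 3a+2:
2(3a+2)^3 + 12(3a+2)^2 + 7(3a+2) - 9 expands to 54a^3 + 216a^2 + 237a + 69,
and factoring out 3 leaves 3(18a^3 + 72a^2 + 79a + 23).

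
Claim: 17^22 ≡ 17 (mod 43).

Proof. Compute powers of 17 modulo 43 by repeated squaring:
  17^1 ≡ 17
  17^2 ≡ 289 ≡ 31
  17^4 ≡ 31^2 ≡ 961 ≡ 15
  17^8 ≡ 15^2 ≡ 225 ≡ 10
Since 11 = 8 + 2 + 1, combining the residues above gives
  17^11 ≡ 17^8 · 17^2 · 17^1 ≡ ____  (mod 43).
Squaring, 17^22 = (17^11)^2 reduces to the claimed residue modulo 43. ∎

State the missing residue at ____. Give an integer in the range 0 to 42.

24

Multiply the listed residues: 10 · 31 · 17 = 310 → 5270.
Reducing modulo 43: 5270 = 122·43 + 24, so 17^11 ≡ 24.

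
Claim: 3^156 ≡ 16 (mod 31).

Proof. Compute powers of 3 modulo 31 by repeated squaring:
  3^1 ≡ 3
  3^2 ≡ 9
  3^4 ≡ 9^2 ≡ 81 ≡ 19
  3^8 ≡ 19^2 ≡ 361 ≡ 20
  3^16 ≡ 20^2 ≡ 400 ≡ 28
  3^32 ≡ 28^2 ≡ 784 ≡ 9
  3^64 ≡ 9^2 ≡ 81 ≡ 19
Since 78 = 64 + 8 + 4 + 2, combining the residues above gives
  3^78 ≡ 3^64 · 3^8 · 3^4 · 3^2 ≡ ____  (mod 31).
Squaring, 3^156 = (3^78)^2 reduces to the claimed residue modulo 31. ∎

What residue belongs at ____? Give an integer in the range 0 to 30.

3^64 · 3^8 · 3^4 · 3^2 ≡ 19 · 20 · 19 · 9 = 64980.
64980 mod 31 = 4, so 3^78 ≡ 4 (mod 31).

4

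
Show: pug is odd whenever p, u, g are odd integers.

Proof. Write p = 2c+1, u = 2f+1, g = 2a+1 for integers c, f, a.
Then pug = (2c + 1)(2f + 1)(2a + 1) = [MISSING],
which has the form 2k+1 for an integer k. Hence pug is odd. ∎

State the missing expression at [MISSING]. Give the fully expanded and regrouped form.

(2c + 1)(2f + 1)(2a + 1) = 8acf + 4ac + 4af + 2a + 4cf + 2c + 2f + 1
= 2(4acf + 2ac + 2af + a + 2cf + c + f) + 1.
Since 4acf + 2ac + 2af + a + 2cf + c + f is an integer, the product is of the form 2k+1 for an integer k.

2(4acf + 2ac + 2af + a + 2cf + c + f) + 1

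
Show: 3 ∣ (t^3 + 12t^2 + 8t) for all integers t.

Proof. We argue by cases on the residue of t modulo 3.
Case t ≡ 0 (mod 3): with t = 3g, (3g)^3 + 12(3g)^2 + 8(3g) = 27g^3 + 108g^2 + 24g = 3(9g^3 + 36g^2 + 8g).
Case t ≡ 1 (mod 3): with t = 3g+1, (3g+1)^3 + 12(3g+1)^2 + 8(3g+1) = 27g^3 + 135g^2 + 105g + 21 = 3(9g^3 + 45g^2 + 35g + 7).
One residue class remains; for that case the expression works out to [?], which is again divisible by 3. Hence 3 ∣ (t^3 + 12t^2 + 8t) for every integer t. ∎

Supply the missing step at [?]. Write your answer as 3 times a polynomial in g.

3(9g^3 + 54g^2 + 68g + 24)

Only t ≡ 2 (mod 3) is unaccounted for. Put t = 3g+2:
(3g+2)^3 + 12(3g+2)^2 + 8(3g+2) expands to 27g^3 + 162g^2 + 204g + 72,
and factoring out 3 leaves 3(9g^3 + 54g^2 + 68g + 24).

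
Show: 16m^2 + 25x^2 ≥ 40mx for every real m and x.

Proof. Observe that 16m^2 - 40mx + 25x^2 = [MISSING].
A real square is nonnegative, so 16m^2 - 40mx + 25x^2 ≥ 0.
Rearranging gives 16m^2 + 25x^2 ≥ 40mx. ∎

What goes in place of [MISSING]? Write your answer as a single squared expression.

16m^2 - 40mx + 25x^2 is a perfect-square trinomial: the outer terms are (4m)^2 and (5x)^2, and the cross term is -2·4m·5x.
So 16m^2 - 40mx + 25x^2 = (4m - 5x)^2 ≥ 0.

(4m - 5x)^2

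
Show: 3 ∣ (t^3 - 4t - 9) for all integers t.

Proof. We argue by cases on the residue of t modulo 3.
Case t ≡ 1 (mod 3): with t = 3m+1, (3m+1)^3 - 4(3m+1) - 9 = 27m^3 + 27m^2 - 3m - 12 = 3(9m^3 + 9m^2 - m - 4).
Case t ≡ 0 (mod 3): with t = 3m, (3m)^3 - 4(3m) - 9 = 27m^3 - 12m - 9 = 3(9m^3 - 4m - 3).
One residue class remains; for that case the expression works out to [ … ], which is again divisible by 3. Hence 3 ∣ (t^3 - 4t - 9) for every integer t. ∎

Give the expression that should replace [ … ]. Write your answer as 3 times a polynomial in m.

3(9m^3 + 18m^2 + 8m - 3)

The residues treated are {1, 0}, so the missing case is t ≡ 2 (mod 3); write t = 3m+2.
Then (3m+2)^3 - 4(3m+2) - 9 = 27m^3 + 54m^2 + 24m - 9 = 3(9m^3 + 18m^2 + 8m - 3).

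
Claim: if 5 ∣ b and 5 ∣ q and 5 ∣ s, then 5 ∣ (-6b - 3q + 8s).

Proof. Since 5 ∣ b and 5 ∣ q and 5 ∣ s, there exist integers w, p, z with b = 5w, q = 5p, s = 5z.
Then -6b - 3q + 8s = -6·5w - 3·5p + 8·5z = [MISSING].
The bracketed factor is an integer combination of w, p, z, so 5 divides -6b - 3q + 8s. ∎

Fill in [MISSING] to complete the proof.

Each term has a factor of 5: -6·5w - 3·5p + 8·5z = 5·(-3p - 6w + 8z).
Since -3p - 6w + 8z is an integer, 5 ∣ (-6b - 3q + 8s).

5(-3p - 6w + 8z)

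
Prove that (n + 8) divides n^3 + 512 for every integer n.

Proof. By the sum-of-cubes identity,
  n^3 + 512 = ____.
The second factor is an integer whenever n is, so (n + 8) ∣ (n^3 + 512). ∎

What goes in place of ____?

Polynomial division of n^3 + 512 by n + 8 leaves remainder 0 and quotient n^2 - 8n + 64.
Hence n^3 + 512 = (n + 8)(n^2 - 8n + 64).

(n + 8)(n^2 - 8n + 64)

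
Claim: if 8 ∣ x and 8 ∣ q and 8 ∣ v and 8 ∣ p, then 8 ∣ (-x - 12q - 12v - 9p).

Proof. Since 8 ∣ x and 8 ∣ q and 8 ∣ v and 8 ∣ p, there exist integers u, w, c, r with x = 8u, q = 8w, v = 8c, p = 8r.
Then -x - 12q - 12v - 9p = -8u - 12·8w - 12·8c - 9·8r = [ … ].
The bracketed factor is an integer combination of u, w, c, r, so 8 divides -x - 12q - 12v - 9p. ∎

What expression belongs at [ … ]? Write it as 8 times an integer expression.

8(-12c - 9r - u - 12w)

Pull the common 8 out of every term: -8u - 12·8w - 12·8c - 9·8r = 8(-12c - 9r - u - 12w).
-12c - 9r - u - 12w is an integer, which exhibits the divisibility.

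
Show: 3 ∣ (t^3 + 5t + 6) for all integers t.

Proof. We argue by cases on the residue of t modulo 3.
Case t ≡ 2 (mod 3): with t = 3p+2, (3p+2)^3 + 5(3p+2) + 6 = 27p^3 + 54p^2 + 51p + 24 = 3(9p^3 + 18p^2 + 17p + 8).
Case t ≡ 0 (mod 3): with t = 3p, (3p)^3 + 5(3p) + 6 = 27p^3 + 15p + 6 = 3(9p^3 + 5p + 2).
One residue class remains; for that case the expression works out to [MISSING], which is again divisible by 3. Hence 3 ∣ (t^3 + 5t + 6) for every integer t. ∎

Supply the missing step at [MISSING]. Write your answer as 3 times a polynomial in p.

3(9p^3 + 9p^2 + 8p + 4)

The residues treated are {2, 0}, so the missing case is t ≡ 1 (mod 3); write t = 3p+1.
Then (3p+1)^3 + 5(3p+1) + 6 = 27p^3 + 27p^2 + 24p + 12 = 3(9p^3 + 9p^2 + 8p + 4).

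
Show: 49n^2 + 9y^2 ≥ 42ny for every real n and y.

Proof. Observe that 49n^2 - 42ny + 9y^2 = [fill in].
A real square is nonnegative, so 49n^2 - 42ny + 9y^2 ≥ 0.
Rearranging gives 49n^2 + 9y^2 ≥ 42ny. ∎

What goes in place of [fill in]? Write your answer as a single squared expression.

The leading and trailing coefficients are 7^2 and 3^2, and 42 = 2·7·3, so the trinomial is (7n - 3y)^2.
Hence 49n^2 - 42ny + 9y^2 ≥ 0.

(7n - 3y)^2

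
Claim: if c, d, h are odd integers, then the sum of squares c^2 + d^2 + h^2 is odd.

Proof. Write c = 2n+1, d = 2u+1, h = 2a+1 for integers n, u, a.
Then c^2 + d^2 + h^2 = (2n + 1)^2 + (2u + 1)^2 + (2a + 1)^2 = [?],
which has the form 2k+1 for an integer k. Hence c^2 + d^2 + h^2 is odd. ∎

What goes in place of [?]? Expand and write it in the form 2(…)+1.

2(2a^2 + 2a + 2n^2 + 2n + 2u^2 + 2u + 1) + 1

(2n + 1)^2 + (2u + 1)^2 + (2a + 1)^2 = 4a^2 + 4a + 4n^2 + 4n + 4u^2 + 4u + 3
= 2(2a^2 + 2a + 2n^2 + 2n + 2u^2 + 2u + 1) + 1.
Since 2a^2 + 2a + 2n^2 + 2n + 2u^2 + 2u + 1 is an integer, the sum of squares is of the form 2k+1 for an integer k.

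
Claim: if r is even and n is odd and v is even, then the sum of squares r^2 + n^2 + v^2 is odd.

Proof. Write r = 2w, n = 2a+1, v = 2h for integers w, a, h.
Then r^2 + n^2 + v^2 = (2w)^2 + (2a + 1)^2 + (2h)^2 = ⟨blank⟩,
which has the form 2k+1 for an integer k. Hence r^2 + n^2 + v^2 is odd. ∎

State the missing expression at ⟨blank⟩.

2(2a^2 + 2a + 2h^2 + 2w^2) + 1

Expanding: (2w)^2 + (2a + 1)^2 + (2h)^2 = 4a^2 + 4a + 4h^2 + 4w^2 + 1.
Every term except the constant is even, so this is 2(2a^2 + 2a + 2h^2 + 2w^2) + 1,
and 2a^2 + 2a + 2h^2 + 2w^2 ∈ ℤ gives the required form.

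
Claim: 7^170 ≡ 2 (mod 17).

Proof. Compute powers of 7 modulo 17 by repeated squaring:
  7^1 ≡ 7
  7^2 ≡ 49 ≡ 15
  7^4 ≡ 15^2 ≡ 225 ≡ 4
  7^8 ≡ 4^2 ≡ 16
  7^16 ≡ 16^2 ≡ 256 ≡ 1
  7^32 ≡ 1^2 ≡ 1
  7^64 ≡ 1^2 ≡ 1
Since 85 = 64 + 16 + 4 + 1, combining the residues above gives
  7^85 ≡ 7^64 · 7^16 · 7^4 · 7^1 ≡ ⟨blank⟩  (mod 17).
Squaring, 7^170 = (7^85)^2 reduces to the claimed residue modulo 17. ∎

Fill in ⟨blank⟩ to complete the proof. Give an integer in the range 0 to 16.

7^64 · 7^16 · 7^4 · 7^1 ≡ 1 · 1 · 4 · 7 = 28.
28 mod 17 = 11, so 7^85 ≡ 11 (mod 17).

11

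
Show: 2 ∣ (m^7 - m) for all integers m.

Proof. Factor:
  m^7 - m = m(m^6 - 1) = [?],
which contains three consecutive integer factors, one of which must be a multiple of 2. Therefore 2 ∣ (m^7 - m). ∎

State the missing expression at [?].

m^6 - 1 = (m^2 - 1)(m^4 + m^2 + 1), and m^2 - 1 = (m-1)(m+1).
So m(m^6 - 1) = (m - 1)m(m + 1)(m^4 + m^2 + 1).

(m - 1)m(m + 1)(m^4 + m^2 + 1)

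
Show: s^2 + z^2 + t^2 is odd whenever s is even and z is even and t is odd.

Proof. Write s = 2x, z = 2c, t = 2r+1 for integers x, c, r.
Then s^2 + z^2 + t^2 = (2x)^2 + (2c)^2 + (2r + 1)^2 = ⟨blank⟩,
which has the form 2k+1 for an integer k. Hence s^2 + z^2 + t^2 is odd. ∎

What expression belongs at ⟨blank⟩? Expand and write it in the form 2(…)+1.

2(2c^2 + 2r^2 + 2r + 2x^2) + 1

Expanding: (2x)^2 + (2c)^2 + (2r + 1)^2 = 4c^2 + 4r^2 + 4r + 4x^2 + 1.
Every term except the constant is even, so this is 2(2c^2 + 2r^2 + 2r + 2x^2) + 1,
and 2c^2 + 2r^2 + 2r + 2x^2 ∈ ℤ gives the required form.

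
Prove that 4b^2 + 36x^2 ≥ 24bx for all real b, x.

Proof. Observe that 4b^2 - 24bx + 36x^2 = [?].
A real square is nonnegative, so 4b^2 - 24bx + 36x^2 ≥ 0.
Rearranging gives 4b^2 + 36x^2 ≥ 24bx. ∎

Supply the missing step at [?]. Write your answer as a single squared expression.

(2b - 6x)^2

4b^2 - 24bx + 36x^2 is a perfect-square trinomial: the outer terms are (2b)^2 and (6x)^2, and the cross term is -2·2b·6x.
So 4b^2 - 24bx + 36x^2 = (2b - 6x)^2 ≥ 0.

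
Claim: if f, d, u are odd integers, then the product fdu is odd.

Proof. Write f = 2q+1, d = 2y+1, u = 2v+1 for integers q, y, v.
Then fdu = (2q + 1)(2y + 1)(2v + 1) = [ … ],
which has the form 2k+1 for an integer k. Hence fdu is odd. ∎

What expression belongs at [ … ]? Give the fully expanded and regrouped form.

Expanding: (2q + 1)(2y + 1)(2v + 1) = 8qvy + 4qv + 4qy + 2q + 4vy + 2v + 2y + 1.
Every term except the constant is even, so this is 2(4qvy + 2qv + 2qy + q + 2vy + v + y) + 1,
and 4qvy + 2qv + 2qy + q + 2vy + v + y ∈ ℤ gives the required form.

2(4qvy + 2qv + 2qy + q + 2vy + v + y) + 1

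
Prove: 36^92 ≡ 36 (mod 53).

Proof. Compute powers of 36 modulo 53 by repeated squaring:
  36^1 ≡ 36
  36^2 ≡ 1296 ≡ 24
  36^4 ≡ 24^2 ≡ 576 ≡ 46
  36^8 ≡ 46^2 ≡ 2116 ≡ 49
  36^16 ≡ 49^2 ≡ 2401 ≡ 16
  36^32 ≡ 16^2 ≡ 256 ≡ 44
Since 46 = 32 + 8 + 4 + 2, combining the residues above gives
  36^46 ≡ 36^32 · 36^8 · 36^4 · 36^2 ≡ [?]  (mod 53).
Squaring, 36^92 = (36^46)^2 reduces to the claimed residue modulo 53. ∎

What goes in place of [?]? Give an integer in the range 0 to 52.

47

36^32 · 36^8 · 36^4 · 36^2 ≡ 44 · 49 · 46 · 24 = 2380224.
2380224 mod 53 = 47, so 36^46 ≡ 47 (mod 53).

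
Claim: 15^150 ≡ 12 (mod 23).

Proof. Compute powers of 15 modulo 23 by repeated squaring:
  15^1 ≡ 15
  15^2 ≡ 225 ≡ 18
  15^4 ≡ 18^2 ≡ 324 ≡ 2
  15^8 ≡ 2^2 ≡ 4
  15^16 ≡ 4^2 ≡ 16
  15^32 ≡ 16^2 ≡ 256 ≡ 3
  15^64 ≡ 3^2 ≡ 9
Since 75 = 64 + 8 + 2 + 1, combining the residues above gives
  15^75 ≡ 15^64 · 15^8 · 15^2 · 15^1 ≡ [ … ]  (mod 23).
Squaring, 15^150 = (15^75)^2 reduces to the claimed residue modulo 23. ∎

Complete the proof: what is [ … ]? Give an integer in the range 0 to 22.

Multiply the listed residues: 9 · 4 · 18 · 15 = 36 → 648 → 9720.
Reducing modulo 23: 9720 = 422·23 + 14, so 15^75 ≡ 14.

14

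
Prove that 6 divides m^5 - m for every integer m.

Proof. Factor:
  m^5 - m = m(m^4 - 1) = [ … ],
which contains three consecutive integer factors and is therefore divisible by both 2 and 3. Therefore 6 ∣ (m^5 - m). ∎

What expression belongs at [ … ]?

(m - 1)m(m + 1)(m^2 + 1)

m^4 - 1 = (m^2 - 1)(m^2 + 1), and m^2 - 1 = (m-1)(m+1).
So m(m^4 - 1) = (m - 1)m(m + 1)(m^2 + 1).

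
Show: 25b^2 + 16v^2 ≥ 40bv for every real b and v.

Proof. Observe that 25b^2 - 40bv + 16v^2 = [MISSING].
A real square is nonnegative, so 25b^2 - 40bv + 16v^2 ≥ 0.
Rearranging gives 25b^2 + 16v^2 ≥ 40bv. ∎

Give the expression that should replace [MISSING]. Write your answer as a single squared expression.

(5b - 4v)^2

25b^2 - 40bv + 16v^2 is a perfect-square trinomial: the outer terms are (5b)^2 and (4v)^2, and the cross term is -2·5b·4v.
So 25b^2 - 40bv + 16v^2 = (5b - 4v)^2 ≥ 0.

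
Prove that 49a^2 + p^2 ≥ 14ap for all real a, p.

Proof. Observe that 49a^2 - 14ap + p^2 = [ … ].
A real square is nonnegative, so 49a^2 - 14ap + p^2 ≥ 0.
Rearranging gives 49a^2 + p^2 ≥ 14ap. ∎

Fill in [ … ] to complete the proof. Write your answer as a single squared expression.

49a^2 - 14ap + p^2 is a perfect-square trinomial: the outer terms are (7a)^2 and (p)^2, and the cross term is -2·7a·p.
So 49a^2 - 14ap + p^2 = (7a - p)^2 ≥ 0.

(7a - p)^2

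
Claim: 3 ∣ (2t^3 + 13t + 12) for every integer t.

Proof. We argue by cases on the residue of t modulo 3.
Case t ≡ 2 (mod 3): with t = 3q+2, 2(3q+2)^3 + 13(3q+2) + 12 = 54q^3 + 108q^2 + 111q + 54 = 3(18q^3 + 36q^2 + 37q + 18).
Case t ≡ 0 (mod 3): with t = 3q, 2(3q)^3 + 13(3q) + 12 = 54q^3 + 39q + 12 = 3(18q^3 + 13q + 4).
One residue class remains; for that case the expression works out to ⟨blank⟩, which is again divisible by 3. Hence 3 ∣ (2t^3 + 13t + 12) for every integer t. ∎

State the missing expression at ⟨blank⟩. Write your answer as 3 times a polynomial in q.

3(18q^3 + 18q^2 + 19q + 9)

Only t ≡ 1 (mod 3) is unaccounted for. Put t = 3q+1:
2(3q+1)^3 + 13(3q+1) + 12 expands to 54q^3 + 54q^2 + 57q + 27,
and factoring out 3 leaves 3(18q^3 + 18q^2 + 19q + 9).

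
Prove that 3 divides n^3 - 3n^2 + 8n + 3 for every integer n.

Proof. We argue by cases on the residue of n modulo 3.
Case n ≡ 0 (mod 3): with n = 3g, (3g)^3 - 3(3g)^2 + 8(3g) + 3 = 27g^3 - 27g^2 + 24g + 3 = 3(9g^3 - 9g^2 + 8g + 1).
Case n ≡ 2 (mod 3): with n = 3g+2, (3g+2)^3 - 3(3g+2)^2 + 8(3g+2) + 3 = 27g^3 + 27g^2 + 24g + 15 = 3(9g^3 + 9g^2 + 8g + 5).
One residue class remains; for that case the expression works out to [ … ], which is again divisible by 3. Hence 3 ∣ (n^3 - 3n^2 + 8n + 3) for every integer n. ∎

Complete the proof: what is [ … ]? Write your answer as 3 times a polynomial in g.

3(9g^3 + 5g + 3)

Only n ≡ 1 (mod 3) is unaccounted for. Put n = 3g+1:
(3g+1)^3 - 3(3g+1)^2 + 8(3g+1) + 3 expands to 27g^3 + 15g + 9,
and factoring out 3 leaves 3(9g^3 + 5g + 3).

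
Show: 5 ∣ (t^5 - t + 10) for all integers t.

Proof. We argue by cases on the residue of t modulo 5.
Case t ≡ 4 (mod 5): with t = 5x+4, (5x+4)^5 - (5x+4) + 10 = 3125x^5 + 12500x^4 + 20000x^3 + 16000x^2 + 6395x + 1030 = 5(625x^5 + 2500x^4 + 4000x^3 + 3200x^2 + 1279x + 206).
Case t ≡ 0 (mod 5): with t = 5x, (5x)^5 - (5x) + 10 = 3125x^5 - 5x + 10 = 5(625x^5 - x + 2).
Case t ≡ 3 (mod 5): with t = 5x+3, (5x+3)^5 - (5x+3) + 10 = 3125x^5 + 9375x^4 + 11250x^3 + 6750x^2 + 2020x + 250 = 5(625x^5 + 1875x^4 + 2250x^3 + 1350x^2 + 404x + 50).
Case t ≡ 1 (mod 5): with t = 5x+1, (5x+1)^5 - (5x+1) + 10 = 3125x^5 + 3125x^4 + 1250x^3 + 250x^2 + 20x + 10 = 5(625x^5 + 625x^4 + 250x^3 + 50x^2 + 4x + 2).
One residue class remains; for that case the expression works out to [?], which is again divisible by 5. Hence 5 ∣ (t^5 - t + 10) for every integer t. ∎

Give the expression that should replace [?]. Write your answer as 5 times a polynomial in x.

The residues treated are {4, 0, 3, 1}, so the missing case is t ≡ 2 (mod 5); write t = 5x+2.
Then (5x+2)^5 - (5x+2) + 10 = 3125x^5 + 6250x^4 + 5000x^3 + 2000x^2 + 395x + 40 = 5(625x^5 + 1250x^4 + 1000x^3 + 400x^2 + 79x + 8).

5(625x^5 + 1250x^4 + 1000x^3 + 400x^2 + 79x + 8)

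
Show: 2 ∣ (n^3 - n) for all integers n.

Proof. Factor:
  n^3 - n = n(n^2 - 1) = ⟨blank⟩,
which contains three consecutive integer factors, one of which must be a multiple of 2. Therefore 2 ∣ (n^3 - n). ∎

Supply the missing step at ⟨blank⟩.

(n - 1)n(n + 1)

n(n^2 - 1) = n(n - 1)(n + 1) = (n - 1)n(n + 1).
These three factors are consecutive integers, so their product is divisible by 2.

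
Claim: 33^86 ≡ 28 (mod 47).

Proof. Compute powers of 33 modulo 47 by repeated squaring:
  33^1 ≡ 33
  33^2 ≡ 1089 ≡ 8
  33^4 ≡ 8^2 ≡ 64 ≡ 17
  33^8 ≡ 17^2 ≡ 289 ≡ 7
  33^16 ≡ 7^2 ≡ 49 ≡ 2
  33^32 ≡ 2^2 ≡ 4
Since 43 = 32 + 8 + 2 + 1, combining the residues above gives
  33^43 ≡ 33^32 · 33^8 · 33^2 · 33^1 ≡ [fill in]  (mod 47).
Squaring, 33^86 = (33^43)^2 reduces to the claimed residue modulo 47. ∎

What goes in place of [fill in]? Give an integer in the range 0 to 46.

13

Multiply the listed residues: 4 · 7 · 8 · 33 = 28 → 224 → 7392.
Reducing modulo 47: 7392 = 157·47 + 13, so 33^43 ≡ 13.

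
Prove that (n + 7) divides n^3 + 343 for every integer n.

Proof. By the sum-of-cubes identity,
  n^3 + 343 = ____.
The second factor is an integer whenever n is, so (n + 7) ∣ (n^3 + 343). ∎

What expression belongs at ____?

(n + 7)(n^2 - 7n + 49)

Polynomial division of n^3 + 343 by n + 7 leaves remainder 0 and quotient n^2 - 7n + 49.
Hence n^3 + 343 = (n + 7)(n^2 - 7n + 49).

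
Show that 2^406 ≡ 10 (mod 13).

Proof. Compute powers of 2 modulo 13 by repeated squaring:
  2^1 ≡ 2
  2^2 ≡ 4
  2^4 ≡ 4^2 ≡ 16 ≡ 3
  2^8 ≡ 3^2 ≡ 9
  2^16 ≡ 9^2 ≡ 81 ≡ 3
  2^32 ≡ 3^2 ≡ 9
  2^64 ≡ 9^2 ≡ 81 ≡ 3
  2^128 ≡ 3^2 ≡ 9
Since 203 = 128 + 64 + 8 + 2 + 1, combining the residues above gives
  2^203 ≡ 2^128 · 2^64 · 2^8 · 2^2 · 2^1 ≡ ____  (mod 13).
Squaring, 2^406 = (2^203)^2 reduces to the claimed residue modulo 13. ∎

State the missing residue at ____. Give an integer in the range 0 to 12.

7

2^128 · 2^64 · 2^8 · 2^2 · 2^1 ≡ 9 · 3 · 9 · 4 · 2 = 1944.
1944 mod 13 = 7, so 2^203 ≡ 7 (mod 13).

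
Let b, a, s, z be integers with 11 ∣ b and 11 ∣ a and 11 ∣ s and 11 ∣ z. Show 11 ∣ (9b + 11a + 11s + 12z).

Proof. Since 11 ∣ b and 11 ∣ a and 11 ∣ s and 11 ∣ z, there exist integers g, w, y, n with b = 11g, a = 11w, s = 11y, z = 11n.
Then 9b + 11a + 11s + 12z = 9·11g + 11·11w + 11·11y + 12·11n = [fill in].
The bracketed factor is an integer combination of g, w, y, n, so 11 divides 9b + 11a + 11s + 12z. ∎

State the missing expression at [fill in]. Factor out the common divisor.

Each term has a factor of 11: 9·11g + 11·11w + 11·11y + 12·11n = 11·(9g + 12n + 11w + 11y).
Since 9g + 12n + 11w + 11y is an integer, 11 ∣ (9b + 11a + 11s + 12z).

11(9g + 12n + 11w + 11y)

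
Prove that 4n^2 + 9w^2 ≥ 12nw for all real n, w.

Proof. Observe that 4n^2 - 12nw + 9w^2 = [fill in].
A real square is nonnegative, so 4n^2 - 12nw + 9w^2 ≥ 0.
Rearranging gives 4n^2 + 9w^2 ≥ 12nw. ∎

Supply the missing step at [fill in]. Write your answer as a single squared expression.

4n^2 - 12nw + 9w^2 is a perfect-square trinomial: the outer terms are (2n)^2 and (3w)^2, and the cross term is -2·2n·3w.
So 4n^2 - 12nw + 9w^2 = (2n - 3w)^2 ≥ 0.

(2n - 3w)^2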